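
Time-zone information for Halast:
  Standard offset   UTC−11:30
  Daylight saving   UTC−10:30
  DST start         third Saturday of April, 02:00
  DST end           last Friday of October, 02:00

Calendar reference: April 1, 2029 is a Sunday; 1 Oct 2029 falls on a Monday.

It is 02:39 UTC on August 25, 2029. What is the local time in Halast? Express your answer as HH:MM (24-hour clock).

16:09

1 April 2029 is a Sunday, so the first Saturday is April 7 and the third is April 21.
1 October 2029 is a Monday, so Fridays fall on 5, 12, 19, 26; the last is October 26.
At the standard offset (UTC−11:30), 02:39 UTC − 11h30m = 15:09 Halast standard time (rolling into the previous day, 24 August 2029).
The standard-time date in Halast, August 24, 2029, lies within the daylight-saving period (21 April – 26 October), so Halast is on daylight time, UTC−10:30.
02:39 UTC − 10h30m = 16:09 local (rolling into the previous day, 24 August 2029).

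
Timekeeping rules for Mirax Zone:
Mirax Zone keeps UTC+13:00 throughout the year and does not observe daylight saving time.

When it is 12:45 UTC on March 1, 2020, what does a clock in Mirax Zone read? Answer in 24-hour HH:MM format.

01:45

Mirax Zone has no daylight saving, so its offset is UTC+13:00 year-round.
12:45 UTC + 13h = 01:45 local (rolling into the next day, 2 March 2020).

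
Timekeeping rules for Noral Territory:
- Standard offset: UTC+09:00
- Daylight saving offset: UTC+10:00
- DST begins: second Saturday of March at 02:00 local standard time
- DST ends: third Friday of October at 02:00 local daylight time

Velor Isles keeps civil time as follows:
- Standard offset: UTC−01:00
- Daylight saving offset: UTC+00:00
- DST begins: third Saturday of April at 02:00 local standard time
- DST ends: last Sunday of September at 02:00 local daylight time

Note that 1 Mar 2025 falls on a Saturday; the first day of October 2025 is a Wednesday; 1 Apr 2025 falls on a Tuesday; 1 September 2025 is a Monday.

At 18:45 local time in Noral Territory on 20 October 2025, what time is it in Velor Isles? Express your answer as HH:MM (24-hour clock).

08:45

1 March 2025 is a Saturday, so the first Saturday is March 1 and the second is March 8.
1 October 2025 is a Wednesday, so the first Friday is October 3 and the third is October 17.
20 October 2025 does not fall between 8 March and 17 October, so daylight saving is not in effect and Noral Territory is at UTC+09:00.
18:45 Noral Territory − 9h = 09:45 UTC.
1 April 2025 is a Tuesday, so the first Saturday is April 5 and the third is April 19.
1 September 2025 is a Monday, so Sundays fall on 7, 14, 21, 28; the last is September 28.
At the standard offset (UTC−01:00), 09:45 UTC − 1h = 08:45 Velor Isles standard time.
The standard-time date in Velor Isles, 20 October 2025, does not fall between 19 April and 28 September, so daylight saving is not in effect and Velor Isles is at UTC−01:00.
09:45 UTC − 1h = 08:45 Velor Isles.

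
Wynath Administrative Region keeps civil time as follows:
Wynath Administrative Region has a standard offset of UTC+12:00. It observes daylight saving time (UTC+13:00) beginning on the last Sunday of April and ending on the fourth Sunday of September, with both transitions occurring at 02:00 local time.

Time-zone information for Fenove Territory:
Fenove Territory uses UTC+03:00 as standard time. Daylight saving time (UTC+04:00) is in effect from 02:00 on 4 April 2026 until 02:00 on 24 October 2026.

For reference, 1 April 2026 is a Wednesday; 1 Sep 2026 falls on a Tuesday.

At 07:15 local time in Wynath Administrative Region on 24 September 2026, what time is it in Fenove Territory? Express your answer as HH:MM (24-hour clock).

22:15

1 April 2026 is a Wednesday, so Sundays fall on 5, 12, 19, 26; the last is April 26.
1 September 2026 is a Tuesday, so the first Sunday is September 6 and the fourth is September 27.
24 September 2026 falls between 26 April and 27 September, so daylight saving is in effect and Wynath Administrative Region is at UTC+13:00.
07:15 Wynath Administrative Region − 13h = 18:15 UTC (rolling into the previous day, 23 September 2026).
At the standard offset (UTC+03:00), 18:15 UTC + 3h = 21:15 Fenove Territory standard time.
The standard-time date in Fenove Territory, 23 September 2026, lies within the daylight-saving period (4 April – 24 October), so Fenove Territory is on daylight time, UTC+04:00.
18:15 UTC + 4h = 22:15 Fenove Territory.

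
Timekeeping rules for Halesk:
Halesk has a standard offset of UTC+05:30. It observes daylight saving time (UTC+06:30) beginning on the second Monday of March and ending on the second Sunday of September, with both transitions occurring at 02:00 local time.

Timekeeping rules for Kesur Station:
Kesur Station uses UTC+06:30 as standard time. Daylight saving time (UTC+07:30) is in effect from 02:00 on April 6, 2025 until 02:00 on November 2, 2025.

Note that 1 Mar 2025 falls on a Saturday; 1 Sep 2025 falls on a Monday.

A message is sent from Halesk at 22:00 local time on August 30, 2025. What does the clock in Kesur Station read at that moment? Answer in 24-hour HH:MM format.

1 March 2025 is a Saturday, so the first Monday is March 3 and the second is March 10.
1 September 2025 is a Monday, so the first Sunday is September 7 and the second is September 14.
August 30, 2025 falls between 10 March and 14 September, so daylight saving is in effect and Halesk is at UTC+06:30.
22:00 Halesk − 6h30m = 15:30 UTC.
At the standard offset (UTC+06:30), 15:30 UTC + 6h30m = 22:00 Kesur Station standard time.
The standard-time date in Kesur Station, August 30, 2025, falls between 6 April and 2 November, so daylight saving is in effect and Kesur Station is at UTC+07:30.
15:30 UTC + 7h30m = 23:00 Kesur Station.

23:00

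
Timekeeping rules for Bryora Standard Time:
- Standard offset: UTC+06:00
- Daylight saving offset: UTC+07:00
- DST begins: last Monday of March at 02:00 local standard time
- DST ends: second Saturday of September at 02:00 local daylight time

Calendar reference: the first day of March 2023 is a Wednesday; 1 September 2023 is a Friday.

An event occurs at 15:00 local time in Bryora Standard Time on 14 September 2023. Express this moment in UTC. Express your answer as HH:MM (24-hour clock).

09:00

1 March 2023 is a Wednesday, so Mondays fall on 6, 13, 20, 27; the last is March 27.
1 September 2023 is a Friday, so the first Saturday is September 2 and the second is September 9.
Daylight saving runs 27 March – 9 September; 14 September 2023 is outside that window, so Bryora Standard Time is on standard time at UTC+06:00.
15:00 local − 6h = 09:00 UTC.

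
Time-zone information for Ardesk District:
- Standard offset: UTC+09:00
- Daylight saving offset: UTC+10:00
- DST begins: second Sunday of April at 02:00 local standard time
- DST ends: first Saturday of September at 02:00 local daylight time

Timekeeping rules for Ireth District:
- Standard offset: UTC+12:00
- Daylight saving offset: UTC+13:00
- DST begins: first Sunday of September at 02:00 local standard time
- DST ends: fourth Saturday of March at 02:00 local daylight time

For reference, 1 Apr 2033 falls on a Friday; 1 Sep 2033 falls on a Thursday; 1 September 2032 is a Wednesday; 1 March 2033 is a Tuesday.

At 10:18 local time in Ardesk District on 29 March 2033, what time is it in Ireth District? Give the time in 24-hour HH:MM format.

13:18

1 April 2033 is a Friday, so the first Sunday is April 3 and the second is April 10.
1 September 2033 is a Thursday, so the first Saturday is September 3.
29 March 2033 does not fall between 10 April and 3 September, so daylight saving is not in effect and Ardesk District is at UTC+09:00.
10:18 Ardesk District − 9h = 01:18 UTC.
1 September 2032 is a Wednesday, so the first Sunday is September 5.
1 March 2033 is a Tuesday, so the first Saturday is March 5 and the fourth is March 26.
At the standard offset (UTC+12:00), 01:18 UTC + 12h = 13:18 Ireth District standard time.
Daylight saving runs 5 September 2032 – 26 March 2033; the standard-time date in Ireth District, 29 March 2033, is outside that window, so Ireth District is on standard time at UTC+12:00.
01:18 UTC + 12h = 13:18 Ireth District.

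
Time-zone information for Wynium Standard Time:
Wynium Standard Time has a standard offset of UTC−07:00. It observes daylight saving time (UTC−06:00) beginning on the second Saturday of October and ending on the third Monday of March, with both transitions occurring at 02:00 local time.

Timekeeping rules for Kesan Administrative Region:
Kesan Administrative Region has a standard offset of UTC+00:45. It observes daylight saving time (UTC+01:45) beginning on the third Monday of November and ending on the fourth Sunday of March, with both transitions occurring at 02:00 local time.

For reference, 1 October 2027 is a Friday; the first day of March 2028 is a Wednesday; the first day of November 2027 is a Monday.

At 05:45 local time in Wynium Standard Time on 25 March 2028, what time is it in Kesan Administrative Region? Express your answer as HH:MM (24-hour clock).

14:30

1 October 2027 is a Friday, so the first Saturday is October 2 and the second is October 9.
1 March 2028 is a Wednesday, so the first Monday is March 6 and the third is March 20.
Daylight saving runs 9 October 2027 – 20 March 2028; 25 March 2028 is outside that window, so Wynium Standard Time is on standard time at UTC−07:00.
05:45 Wynium Standard Time + 7h = 12:45 UTC.
1 November 2027 is a Monday, so the first Monday is November 1 and the third is November 15.
1 March 2028 is a Wednesday, so the first Sunday is March 5 and the fourth is March 26.
At the standard offset (UTC+00:45), 12:45 UTC + 0h45m = 13:30 Kesan Administrative Region standard time.
The standard-time date in Kesan Administrative Region, 25 March 2028, lies within the daylight-saving period (15 November 2027 – 26 March 2028), so Kesan Administrative Region is on daylight time, UTC+01:45.
12:45 UTC + 1h45m = 14:30 Kesan Administrative Region.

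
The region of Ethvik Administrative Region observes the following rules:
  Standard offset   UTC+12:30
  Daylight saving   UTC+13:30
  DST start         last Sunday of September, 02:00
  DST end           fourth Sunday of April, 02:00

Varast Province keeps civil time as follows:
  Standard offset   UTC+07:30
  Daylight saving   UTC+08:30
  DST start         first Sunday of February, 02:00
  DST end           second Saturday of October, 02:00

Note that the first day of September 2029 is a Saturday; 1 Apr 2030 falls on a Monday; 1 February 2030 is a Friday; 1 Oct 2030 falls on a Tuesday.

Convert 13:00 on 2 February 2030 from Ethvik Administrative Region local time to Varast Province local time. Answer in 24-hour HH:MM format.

07:00

1 September 2029 is a Saturday, so Sundays fall on 2, 9, 16, 23, 30; the last is September 30.
1 April 2030 is a Monday, so the first Sunday is April 7 and the fourth is April 28.
2 February 2030 falls between 30 September 2029 and 28 April 2030, so daylight saving is in effect and Ethvik Administrative Region is at UTC+13:30.
13:00 Ethvik Administrative Region − 13h30m = 23:30 UTC (rolling into the previous day, 1 February 2030).
1 February 2030 is a Friday, so the first Sunday is February 3.
1 October 2030 is a Tuesday, so the first Saturday is October 5 and the second is October 12.
At the standard offset (UTC+07:30), 23:30 UTC + 7h30m = 07:00 Varast Province standard time (rolling into the next day, 2 February 2030).
The standard-time date in Varast Province, 2 February 2030, is outside the daylight-saving period (3 February – 12 October), so Varast Province is on standard time, UTC+07:30.
23:30 UTC + 7h30m = 07:00 Varast Province (rolling into the next day, 2 February 2030).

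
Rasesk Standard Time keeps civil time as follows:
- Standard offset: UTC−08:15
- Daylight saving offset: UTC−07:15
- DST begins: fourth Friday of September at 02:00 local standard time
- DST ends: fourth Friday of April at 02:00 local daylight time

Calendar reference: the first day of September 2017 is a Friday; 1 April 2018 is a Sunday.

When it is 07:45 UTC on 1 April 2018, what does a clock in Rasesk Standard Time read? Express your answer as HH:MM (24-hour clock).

00:30

1 September 2017 is a Friday, so the first Friday is September 1 and the fourth is September 22.
1 April 2018 is a Sunday, so the first Friday is April 6 and the fourth is April 27.
At the standard offset (UTC−08:15), 07:45 UTC − 8h15m = 23:30 Rasesk Standard Time standard time (rolling into the previous day, 31 March 2018).
Daylight saving runs 22 September 2017 – 27 April 2018; the standard-time date in Rasesk Standard Time, 31 March 2018, is inside that window, so Rasesk Standard Time is at UTC−07:15.
07:45 UTC − 7h15m = 00:30 local.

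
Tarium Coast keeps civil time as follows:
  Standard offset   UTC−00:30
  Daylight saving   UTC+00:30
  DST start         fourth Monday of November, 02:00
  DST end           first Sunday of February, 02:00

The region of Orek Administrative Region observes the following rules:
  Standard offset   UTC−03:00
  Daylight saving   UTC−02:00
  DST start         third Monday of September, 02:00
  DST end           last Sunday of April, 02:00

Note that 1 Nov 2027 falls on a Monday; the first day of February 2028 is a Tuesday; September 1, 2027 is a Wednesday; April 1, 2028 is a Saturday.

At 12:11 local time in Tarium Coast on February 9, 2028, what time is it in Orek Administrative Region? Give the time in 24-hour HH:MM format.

10:41

1 November 2027 is a Monday, so the first Monday is November 1 and the fourth is November 22.
1 February 2028 is a Tuesday, so the first Sunday is February 6.
February 9, 2028 is outside the daylight-saving period (22 November 2027 – 6 February 2028), so Tarium Coast is on standard time, UTC−00:30.
12:11 Tarium Coast + 0h30m = 12:41 UTC.
1 September 2027 is a Wednesday, so the first Monday is September 6 and the third is September 20.
1 April 2028 is a Saturday, so Sundays fall on 2, 9, 16, 23, 30; the last is April 30.
At the standard offset (UTC−03:00), 12:41 UTC − 3h = 09:41 Orek Administrative Region standard time.
Daylight saving runs 20 September 2027 – 30 April 2028; the standard-time date in Orek Administrative Region, February 9, 2028, is inside that window, so Orek Administrative Region is at UTC−02:00.
12:41 UTC − 2h = 10:41 Orek Administrative Region.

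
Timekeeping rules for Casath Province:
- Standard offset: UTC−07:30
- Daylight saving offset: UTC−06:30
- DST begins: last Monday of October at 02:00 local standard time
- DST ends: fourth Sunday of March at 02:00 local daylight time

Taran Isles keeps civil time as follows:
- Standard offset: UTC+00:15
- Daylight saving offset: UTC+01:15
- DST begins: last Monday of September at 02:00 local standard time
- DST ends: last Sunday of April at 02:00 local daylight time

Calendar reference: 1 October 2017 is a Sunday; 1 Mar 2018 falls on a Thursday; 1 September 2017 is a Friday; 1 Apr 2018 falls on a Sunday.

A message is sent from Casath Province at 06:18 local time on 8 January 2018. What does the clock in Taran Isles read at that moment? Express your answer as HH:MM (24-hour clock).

1 October 2017 is a Sunday, so Mondays fall on 2, 9, 16, 23, 30; the last is October 30.
1 March 2018 is a Thursday, so the first Sunday is March 4 and the fourth is March 25.
8 January 2018 falls between 30 October 2017 and 25 March 2018, so daylight saving is in effect and Casath Province is at UTC−06:30.
06:18 Casath Province + 6h30m = 12:48 UTC.
1 September 2017 is a Friday, so Mondays fall on 4, 11, 18, 25; the last is September 25.
1 April 2018 is a Sunday, so Sundays fall on 1, 8, 15, 22, 29; the last is April 29.
At the standard offset (UTC+00:15), 12:48 UTC + 0h15m = 13:03 Taran Isles standard time.
The standard-time date in Taran Isles, 8 January 2018, falls between 25 September 2017 and 29 April 2018, so daylight saving is in effect and Taran Isles is at UTC+01:15.
12:48 UTC + 1h15m = 14:03 Taran Isles.

14:03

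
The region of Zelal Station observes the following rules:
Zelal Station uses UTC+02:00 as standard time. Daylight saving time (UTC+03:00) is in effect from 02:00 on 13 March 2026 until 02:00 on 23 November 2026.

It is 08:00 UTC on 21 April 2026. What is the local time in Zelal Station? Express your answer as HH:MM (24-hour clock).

At the standard offset (UTC+02:00), 08:00 UTC + 2h = 10:00 Zelal Station standard time.
The standard-time date in Zelal Station, 21 April 2026, lies within the daylight-saving period (13 March – 23 November), so Zelal Station is on daylight time, UTC+03:00.
08:00 UTC + 3h = 11:00 local.

11:00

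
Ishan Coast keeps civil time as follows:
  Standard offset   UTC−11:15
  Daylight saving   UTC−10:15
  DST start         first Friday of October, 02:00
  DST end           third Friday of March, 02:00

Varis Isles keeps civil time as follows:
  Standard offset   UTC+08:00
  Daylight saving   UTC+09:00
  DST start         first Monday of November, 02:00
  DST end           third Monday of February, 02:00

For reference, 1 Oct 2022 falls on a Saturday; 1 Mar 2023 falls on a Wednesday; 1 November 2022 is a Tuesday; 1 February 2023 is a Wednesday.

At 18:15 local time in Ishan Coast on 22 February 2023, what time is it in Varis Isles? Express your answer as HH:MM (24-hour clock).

1 October 2022 is a Saturday, so the first Friday is October 7.
1 March 2023 is a Wednesday, so the first Friday is March 3 and the third is March 17.
22 February 2023 lies within the daylight-saving period (7 October 2022 – 17 March 2023), so Ishan Coast is on daylight time, UTC−10:15.
18:15 Ishan Coast + 10h15m = 04:30 UTC (rolling into the next day, 23 February 2023).
1 November 2022 is a Tuesday, so the first Monday is November 7.
1 February 2023 is a Wednesday, so the first Monday is February 6 and the third is February 20.
At the standard offset (UTC+08:00), 04:30 UTC + 8h = 12:30 Varis Isles standard time.
Daylight saving runs 7 November 2022 – 20 February 2023; the standard-time date in Varis Isles, 23 February 2023, is outside that window, so Varis Isles is on standard time at UTC+08:00.
04:30 UTC + 8h = 12:30 Varis Isles.

12:30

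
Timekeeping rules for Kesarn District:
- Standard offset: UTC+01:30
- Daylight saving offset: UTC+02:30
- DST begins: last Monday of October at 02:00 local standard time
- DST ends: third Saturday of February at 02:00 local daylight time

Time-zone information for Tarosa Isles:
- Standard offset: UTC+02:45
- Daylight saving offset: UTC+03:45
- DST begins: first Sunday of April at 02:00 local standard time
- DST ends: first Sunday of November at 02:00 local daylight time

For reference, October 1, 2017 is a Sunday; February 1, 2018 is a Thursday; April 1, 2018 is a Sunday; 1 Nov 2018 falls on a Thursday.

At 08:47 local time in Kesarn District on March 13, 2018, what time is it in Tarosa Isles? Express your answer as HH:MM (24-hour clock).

1 October 2017 is a Sunday, so Mondays fall on 2, 9, 16, 23, 30; the last is October 30.
1 February 2018 is a Thursday, so the first Saturday is February 3 and the third is February 17.
Daylight saving runs 30 October 2017 – 17 February 2018; March 13, 2018 is outside that window, so Kesarn District is on standard time at UTC+01:30.
08:47 Kesarn District − 1h30m = 07:17 UTC.
1 April 2018 is a Sunday, so the first Sunday is April 1.
1 November 2018 is a Thursday, so the first Sunday is November 4.
At the standard offset (UTC+02:45), 07:17 UTC + 2h45m = 10:02 Tarosa Isles standard time.
The standard-time date in Tarosa Isles, March 13, 2018, does not fall between 1 April and 4 November, so daylight saving is not in effect and Tarosa Isles is at UTC+02:45.
07:17 UTC + 2h45m = 10:02 Tarosa Isles.

10:02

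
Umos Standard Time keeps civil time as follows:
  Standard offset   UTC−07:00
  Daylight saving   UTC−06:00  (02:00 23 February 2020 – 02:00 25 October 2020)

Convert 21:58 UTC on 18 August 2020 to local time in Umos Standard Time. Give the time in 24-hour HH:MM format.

15:58

At the standard offset (UTC−07:00), 21:58 UTC − 7h = 14:58 Umos Standard Time standard time.
The standard-time date in Umos Standard Time, 18 August 2020, lies within the daylight-saving period (23 February – 25 October), so Umos Standard Time is on daylight time, UTC−06:00.
21:58 UTC − 6h = 15:58 local.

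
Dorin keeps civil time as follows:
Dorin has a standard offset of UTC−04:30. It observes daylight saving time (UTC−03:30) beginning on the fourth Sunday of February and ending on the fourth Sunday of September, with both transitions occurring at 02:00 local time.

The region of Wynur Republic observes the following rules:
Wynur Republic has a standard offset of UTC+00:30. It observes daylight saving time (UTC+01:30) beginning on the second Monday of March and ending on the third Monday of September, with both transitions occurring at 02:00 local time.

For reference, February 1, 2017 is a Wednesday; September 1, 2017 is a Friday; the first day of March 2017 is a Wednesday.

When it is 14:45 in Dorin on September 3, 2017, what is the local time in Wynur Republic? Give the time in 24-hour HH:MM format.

19:45

1 February 2017 is a Wednesday, so the first Sunday is February 5 and the fourth is February 26.
1 September 2017 is a Friday, so the first Sunday is September 3 and the fourth is September 24.
September 3, 2017 lies within the daylight-saving period (26 February – 24 September), so Dorin is on daylight time, UTC−03:30.
14:45 Dorin + 3h30m = 18:15 UTC.
1 March 2017 is a Wednesday, so the first Monday is March 6 and the second is March 13.
1 September 2017 is a Friday, so the first Monday is September 4 and the third is September 18.
At the standard offset (UTC+00:30), 18:15 UTC + 0h30m = 18:45 Wynur Republic standard time.
The standard-time date in Wynur Republic, September 3, 2017, lies within the daylight-saving period (13 March – 18 September), so Wynur Republic is on daylight time, UTC+01:30.
18:15 UTC + 1h30m = 19:45 Wynur Republic.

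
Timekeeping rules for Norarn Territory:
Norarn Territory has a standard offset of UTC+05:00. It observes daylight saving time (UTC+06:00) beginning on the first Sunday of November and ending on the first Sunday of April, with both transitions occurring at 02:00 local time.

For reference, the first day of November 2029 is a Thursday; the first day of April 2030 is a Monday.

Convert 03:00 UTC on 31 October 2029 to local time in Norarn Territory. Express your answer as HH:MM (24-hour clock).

1 November 2029 is a Thursday, so the first Sunday is November 4.
1 April 2030 is a Monday, so the first Sunday is April 7.
At the standard offset (UTC+05:00), 03:00 UTC + 5h = 08:00 Norarn Territory standard time.
The standard-time date in Norarn Territory, 31 October 2029, is outside the daylight-saving period (4 November 2029 – 7 April 2030), so Norarn Territory is on standard time, UTC+05:00.
03:00 UTC + 5h = 08:00 local.

08:00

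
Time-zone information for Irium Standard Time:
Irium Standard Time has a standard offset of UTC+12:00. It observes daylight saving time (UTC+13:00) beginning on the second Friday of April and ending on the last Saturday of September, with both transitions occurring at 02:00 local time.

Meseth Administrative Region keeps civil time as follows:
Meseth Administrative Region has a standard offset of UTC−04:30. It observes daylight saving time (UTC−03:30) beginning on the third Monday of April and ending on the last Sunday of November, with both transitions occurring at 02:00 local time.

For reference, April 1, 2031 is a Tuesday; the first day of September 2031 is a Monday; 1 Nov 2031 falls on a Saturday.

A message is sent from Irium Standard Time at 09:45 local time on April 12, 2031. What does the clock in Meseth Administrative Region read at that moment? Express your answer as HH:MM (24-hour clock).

1 April 2031 is a Tuesday, so the first Friday is April 4 and the second is April 11.
1 September 2031 is a Monday, so Saturdays fall on 6, 13, 20, 27; the last is September 27.
April 12, 2031 lies within the daylight-saving period (11 April – 27 September), so Irium Standard Time is on daylight time, UTC+13:00.
09:45 Irium Standard Time − 13h = 20:45 UTC (rolling into the previous day, 11 April 2031).
1 April 2031 is a Tuesday, so the first Monday is April 7 and the third is April 21.
1 November 2031 is a Saturday, so Sundays fall on 2, 9, 16, 23, 30; the last is November 30.
At the standard offset (UTC−04:30), 20:45 UTC − 4h30m = 16:15 Meseth Administrative Region standard time.
Daylight saving runs 21 April – 30 November; the standard-time date in Meseth Administrative Region, April 11, 2031, is outside that window, so Meseth Administrative Region is on standard time at UTC−04:30.
20:45 UTC − 4h30m = 16:15 Meseth Administrative Region.

16:15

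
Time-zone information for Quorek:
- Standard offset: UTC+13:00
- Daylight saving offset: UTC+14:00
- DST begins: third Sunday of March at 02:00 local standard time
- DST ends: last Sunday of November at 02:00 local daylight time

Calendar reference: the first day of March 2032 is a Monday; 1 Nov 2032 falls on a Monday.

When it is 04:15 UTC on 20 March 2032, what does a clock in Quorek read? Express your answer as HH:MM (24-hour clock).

1 March 2032 is a Monday, so the first Sunday is March 7 and the third is March 21.
1 November 2032 is a Monday, so Sundays fall on 7, 14, 21, 28; the last is November 28.
At the standard offset (UTC+13:00), 04:15 UTC + 13h = 17:15 Quorek standard time.
The standard-time date in Quorek, 20 March 2032, does not fall between 21 March and 28 November, so daylight saving is not in effect and Quorek is at UTC+13:00.
04:15 UTC + 13h = 17:15 local.

17:15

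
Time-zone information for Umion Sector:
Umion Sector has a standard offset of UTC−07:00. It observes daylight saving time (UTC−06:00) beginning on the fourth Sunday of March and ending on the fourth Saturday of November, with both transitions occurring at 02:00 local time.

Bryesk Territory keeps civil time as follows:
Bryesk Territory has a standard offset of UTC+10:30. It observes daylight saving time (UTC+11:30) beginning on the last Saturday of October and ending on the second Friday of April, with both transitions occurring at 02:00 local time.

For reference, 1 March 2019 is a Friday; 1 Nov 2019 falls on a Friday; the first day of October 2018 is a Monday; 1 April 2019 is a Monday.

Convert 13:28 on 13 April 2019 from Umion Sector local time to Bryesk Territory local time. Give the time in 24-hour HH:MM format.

05:58

1 March 2019 is a Friday, so the first Sunday is March 3 and the fourth is March 24.
1 November 2019 is a Friday, so the first Saturday is November 2 and the fourth is November 23.
Daylight saving runs 24 March – 23 November; 13 April 2019 is inside that window, so Umion Sector is at UTC−06:00.
13:28 Umion Sector + 6h = 19:28 UTC.
1 October 2018 is a Monday, so Saturdays fall on 6, 13, 20, 27; the last is October 27.
1 April 2019 is a Monday, so the first Friday is April 5 and the second is April 12.
At the standard offset (UTC+10:30), 19:28 UTC + 10h30m = 05:58 Bryesk Territory standard time (rolling into the next day, 14 April 2019).
Daylight saving runs 27 October 2018 – 12 April 2019; the standard-time date in Bryesk Territory, 14 April 2019, is outside that window, so Bryesk Territory is on standard time at UTC+10:30.
19:28 UTC + 10h30m = 05:58 Bryesk Territory (rolling into the next day, 14 April 2019).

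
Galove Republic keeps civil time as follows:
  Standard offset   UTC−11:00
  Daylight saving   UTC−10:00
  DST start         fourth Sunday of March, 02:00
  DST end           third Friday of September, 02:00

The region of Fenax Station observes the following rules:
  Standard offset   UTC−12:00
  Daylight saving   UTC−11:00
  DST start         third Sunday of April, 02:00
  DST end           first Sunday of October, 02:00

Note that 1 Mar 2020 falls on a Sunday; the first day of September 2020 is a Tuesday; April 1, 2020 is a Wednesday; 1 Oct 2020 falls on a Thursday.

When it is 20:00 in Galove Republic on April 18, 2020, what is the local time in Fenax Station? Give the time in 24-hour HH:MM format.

1 March 2020 is a Sunday, so the first Sunday is March 1 and the fourth is March 22.
1 September 2020 is a Tuesday, so the first Friday is September 4 and the third is September 18.
April 18, 2020 lies within the daylight-saving period (22 March – 18 September), so Galove Republic is on daylight time, UTC−10:00.
20:00 Galove Republic + 10h = 06:00 UTC (rolling into the next day, 19 April 2020).
1 April 2020 is a Wednesday, so the first Sunday is April 5 and the third is April 19.
1 October 2020 is a Thursday, so the first Sunday is October 4.
At the standard offset (UTC−12:00), 06:00 UTC − 12h = 18:00 Fenax Station standard time (rolling into the previous day, 18 April 2020).
The standard-time date in Fenax Station, April 18, 2020, is outside the daylight-saving period (19 April – 4 October), so Fenax Station is on standard time, UTC−12:00.
06:00 UTC − 12h = 18:00 Fenax Station (rolling into the previous day, 18 April 2020).

18:00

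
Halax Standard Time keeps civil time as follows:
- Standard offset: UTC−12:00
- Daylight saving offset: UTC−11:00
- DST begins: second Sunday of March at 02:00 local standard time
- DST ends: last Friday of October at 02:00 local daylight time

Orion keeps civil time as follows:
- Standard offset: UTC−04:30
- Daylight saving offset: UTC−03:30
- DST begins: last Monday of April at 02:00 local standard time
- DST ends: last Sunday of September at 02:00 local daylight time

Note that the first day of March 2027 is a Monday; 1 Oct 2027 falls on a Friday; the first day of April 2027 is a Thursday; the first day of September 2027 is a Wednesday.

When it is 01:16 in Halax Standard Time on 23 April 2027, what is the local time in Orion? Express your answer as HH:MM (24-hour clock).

1 March 2027 is a Monday, so the first Sunday is March 7 and the second is March 14.
1 October 2027 is a Friday, so Fridays fall on 1, 8, 15, 22, 29; the last is October 29.
Daylight saving runs 14 March – 29 October; 23 April 2027 is inside that window, so Halax Standard Time is at UTC−11:00.
01:16 Halax Standard Time + 11h = 12:16 UTC.
1 April 2027 is a Thursday, so Mondays fall on 5, 12, 19, 26; the last is April 26.
1 September 2027 is a Wednesday, so Sundays fall on 5, 12, 19, 26; the last is September 26.
At the standard offset (UTC−04:30), 12:16 UTC − 4h30m = 07:46 Orion standard time.
The standard-time date in Orion, 23 April 2027, does not fall between 26 April and 26 September, so daylight saving is not in effect and Orion is at UTC−04:30.
12:16 UTC − 4h30m = 07:46 Orion.

07:46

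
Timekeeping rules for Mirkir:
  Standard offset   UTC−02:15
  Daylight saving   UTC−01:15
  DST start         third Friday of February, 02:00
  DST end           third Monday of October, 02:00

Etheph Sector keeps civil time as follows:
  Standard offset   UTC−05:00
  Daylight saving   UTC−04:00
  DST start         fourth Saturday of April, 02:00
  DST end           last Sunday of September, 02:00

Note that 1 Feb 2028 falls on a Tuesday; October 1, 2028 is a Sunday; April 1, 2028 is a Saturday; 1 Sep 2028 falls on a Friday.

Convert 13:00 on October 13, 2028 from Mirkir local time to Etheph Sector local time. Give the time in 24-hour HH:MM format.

09:15

1 February 2028 is a Tuesday, so the first Friday is February 4 and the third is February 18.
1 October 2028 is a Sunday, so the first Monday is October 2 and the third is October 16.
October 13, 2028 falls between 18 February and 16 October, so daylight saving is in effect and Mirkir is at UTC−01:15.
13:00 Mirkir + 1h15m = 14:15 UTC.
1 April 2028 is a Saturday, so the first Saturday is April 1 and the fourth is April 22.
1 September 2028 is a Friday, so Sundays fall on 3, 10, 17, 24; the last is September 24.
At the standard offset (UTC−05:00), 14:15 UTC − 5h = 09:15 Etheph Sector standard time.
The standard-time date in Etheph Sector, October 13, 2028, is outside the daylight-saving period (22 April – 24 September), so Etheph Sector is on standard time, UTC−05:00.
14:15 UTC − 5h = 09:15 Etheph Sector.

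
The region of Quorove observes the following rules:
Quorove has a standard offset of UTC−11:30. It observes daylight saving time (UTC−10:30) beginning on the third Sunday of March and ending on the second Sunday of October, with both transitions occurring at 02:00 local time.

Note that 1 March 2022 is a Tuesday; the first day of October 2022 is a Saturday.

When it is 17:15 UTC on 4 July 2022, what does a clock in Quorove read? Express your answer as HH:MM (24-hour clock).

06:45

1 March 2022 is a Tuesday, so the first Sunday is March 6 and the third is March 20.
1 October 2022 is a Saturday, so the first Sunday is October 2 and the second is October 9.
At the standard offset (UTC−11:30), 17:15 UTC − 11h30m = 05:45 Quorove standard time.
The standard-time date in Quorove, 4 July 2022, lies within the daylight-saving period (20 March – 9 October), so Quorove is on daylight time, UTC−10:30.
17:15 UTC − 10h30m = 06:45 local.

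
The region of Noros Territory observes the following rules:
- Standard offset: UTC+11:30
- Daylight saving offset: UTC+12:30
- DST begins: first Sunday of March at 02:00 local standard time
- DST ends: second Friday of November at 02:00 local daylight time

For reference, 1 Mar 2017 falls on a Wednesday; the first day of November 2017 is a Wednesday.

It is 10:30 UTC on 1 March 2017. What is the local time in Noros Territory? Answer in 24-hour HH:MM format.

22:00

1 March 2017 is a Wednesday, so the first Sunday is March 5.
1 November 2017 is a Wednesday, so the first Friday is November 3 and the second is November 10.
At the standard offset (UTC+11:30), 10:30 UTC + 11h30m = 22:00 Noros Territory standard time.
Daylight saving runs 5 March – 10 November; the standard-time date in Noros Territory, 1 March 2017, is outside that window, so Noros Territory is on standard time at UTC+11:30.
10:30 UTC + 11h30m = 22:00 local.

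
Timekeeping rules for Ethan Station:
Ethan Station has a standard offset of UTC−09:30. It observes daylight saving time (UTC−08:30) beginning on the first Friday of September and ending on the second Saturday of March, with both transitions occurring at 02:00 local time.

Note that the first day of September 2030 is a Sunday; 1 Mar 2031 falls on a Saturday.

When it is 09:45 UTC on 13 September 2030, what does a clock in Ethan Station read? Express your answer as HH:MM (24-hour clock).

1 September 2030 is a Sunday, so the first Friday is September 6.
1 March 2031 is a Saturday, so the first Saturday is March 1 and the second is March 8.
At the standard offset (UTC−09:30), 09:45 UTC − 9h30m = 00:15 Ethan Station standard time.
The standard-time date in Ethan Station, 13 September 2030, falls between 6 September 2030 and 8 March 2031, so daylight saving is in effect and Ethan Station is at UTC−08:30.
09:45 UTC − 8h30m = 01:15 local.

01:15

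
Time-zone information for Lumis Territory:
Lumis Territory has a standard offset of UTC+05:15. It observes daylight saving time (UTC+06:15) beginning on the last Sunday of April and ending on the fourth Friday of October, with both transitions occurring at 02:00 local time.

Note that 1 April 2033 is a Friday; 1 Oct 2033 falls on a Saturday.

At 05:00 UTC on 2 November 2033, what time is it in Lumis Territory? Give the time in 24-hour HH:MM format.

10:15

1 April 2033 is a Friday, so Sundays fall on 3, 10, 17, 24; the last is April 24.
1 October 2033 is a Saturday, so the first Friday is October 7 and the fourth is October 28.
At the standard offset (UTC+05:15), 05:00 UTC + 5h15m = 10:15 Lumis Territory standard time.
The standard-time date in Lumis Territory, 2 November 2033, does not fall between 24 April and 28 October, so daylight saving is not in effect and Lumis Territory is at UTC+05:15.
05:00 UTC + 5h15m = 10:15 local.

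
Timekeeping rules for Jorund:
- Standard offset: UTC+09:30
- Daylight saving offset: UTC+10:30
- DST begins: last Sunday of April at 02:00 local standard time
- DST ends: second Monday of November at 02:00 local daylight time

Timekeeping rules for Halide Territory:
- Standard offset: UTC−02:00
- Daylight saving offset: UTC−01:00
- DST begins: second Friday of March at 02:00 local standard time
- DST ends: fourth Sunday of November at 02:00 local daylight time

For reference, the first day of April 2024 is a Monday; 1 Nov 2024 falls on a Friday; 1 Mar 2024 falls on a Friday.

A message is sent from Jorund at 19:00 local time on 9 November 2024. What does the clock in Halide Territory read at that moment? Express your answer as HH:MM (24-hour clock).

1 April 2024 is a Monday, so Sundays fall on 7, 14, 21, 28; the last is April 28.
1 November 2024 is a Friday, so the first Monday is November 4 and the second is November 11.
9 November 2024 falls between 28 April and 11 November, so daylight saving is in effect and Jorund is at UTC+10:30.
19:00 Jorund − 10h30m = 08:30 UTC.
1 March 2024 is a Friday, so the first Friday is March 1 and the second is March 8.
1 November 2024 is a Friday, so the first Sunday is November 3 and the fourth is November 24.
At the standard offset (UTC−02:00), 08:30 UTC − 2h = 06:30 Halide Territory standard time.
The standard-time date in Halide Territory, 9 November 2024, lies within the daylight-saving period (8 March – 24 November), so Halide Territory is on daylight time, UTC−01:00.
08:30 UTC − 1h = 07:30 Halide Territory.

07:30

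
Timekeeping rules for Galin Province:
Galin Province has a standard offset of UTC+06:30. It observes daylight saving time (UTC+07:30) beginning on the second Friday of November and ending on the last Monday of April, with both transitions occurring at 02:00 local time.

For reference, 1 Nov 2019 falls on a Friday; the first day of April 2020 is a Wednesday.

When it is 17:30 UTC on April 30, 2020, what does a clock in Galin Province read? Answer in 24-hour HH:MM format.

00:00

1 November 2019 is a Friday, so the first Friday is November 1 and the second is November 8.
1 April 2020 is a Wednesday, so Mondays fall on 6, 13, 20, 27; the last is April 27.
At the standard offset (UTC+06:30), 17:30 UTC + 6h30m = 00:00 Galin Province standard time (rolling into the next day, 1 May 2020).
Daylight saving runs 8 November 2019 – 27 April 2020; the standard-time date in Galin Province, May 1, 2020, is outside that window, so Galin Province is on standard time at UTC+06:30.
17:30 UTC + 6h30m = 00:00 local (rolling into the next day, 1 May 2020).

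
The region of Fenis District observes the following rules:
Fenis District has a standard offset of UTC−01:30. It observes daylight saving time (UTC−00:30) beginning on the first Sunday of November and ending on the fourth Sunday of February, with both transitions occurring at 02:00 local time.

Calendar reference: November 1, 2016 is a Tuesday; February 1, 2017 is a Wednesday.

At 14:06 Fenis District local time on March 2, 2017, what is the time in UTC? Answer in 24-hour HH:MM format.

1 November 2016 is a Tuesday, so the first Sunday is November 6.
1 February 2017 is a Wednesday, so the first Sunday is February 5 and the fourth is February 26.
Daylight saving runs 6 November 2016 – 26 February 2017; March 2, 2017 is outside that window, so Fenis District is on standard time at UTC−01:30.
14:06 local + 1h30m = 15:36 UTC.

15:36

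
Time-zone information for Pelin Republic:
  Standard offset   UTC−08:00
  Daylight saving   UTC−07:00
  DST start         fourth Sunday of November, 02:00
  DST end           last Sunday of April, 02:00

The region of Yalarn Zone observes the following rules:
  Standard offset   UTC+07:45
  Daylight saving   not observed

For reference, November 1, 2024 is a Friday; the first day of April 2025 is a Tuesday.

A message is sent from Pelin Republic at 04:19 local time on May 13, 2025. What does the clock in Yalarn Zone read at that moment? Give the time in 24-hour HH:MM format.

1 November 2024 is a Friday, so the first Sunday is November 3 and the fourth is November 24.
1 April 2025 is a Tuesday, so Sundays fall on 6, 13, 20, 27; the last is April 27.
May 13, 2025 does not fall between 24 November 2024 and 27 April 2025, so daylight saving is not in effect and Pelin Republic is at UTC−08:00.
04:19 Pelin Republic + 8h = 12:19 UTC.
Yalarn Zone stays on UTC+07:45 all year.
12:19 UTC + 7h45m = 20:04 Yalarn Zone.

20:04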